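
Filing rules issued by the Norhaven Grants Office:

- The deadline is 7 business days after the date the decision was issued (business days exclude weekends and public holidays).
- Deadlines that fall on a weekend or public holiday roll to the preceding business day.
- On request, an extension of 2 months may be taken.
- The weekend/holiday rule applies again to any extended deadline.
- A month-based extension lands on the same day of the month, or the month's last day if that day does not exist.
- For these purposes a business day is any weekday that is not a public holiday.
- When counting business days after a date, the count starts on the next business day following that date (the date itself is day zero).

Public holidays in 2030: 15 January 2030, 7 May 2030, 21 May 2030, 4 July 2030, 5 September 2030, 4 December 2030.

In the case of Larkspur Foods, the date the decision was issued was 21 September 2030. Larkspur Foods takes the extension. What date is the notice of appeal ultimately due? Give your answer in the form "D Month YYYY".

29 November 2030

Counting 7 business days after 21 September 2030 (skipping weekends and listed holidays) reaches 1 October 2030.
1 October 2030 (Tuesday) is already a business day.
Applying the 2 months extension: 2 months after 1 October 2030 is 1 December 2030.
1 December 2030 is a Sunday; the preceding business day is 29 November 2030 (Friday).
The final due date is 29 November 2030.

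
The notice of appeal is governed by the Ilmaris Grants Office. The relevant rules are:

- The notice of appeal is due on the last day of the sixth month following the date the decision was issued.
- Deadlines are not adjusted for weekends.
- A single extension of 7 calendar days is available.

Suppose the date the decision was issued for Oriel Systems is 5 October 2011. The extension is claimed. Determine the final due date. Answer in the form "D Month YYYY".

7 May 2012

6 months after 5 October 2011 falls in April 2012; the last day of that month is 30 April 2012.
No adjustment is made for weekends or holidays, so 30 April 2012 stands.
The 7-calendar-day extension moves the deadline from 30 April 2012 to 7 May 2012.
7 May 2012 is a Monday; no weekend or holiday adjustment applies.
Final deadline: 7 May 2012.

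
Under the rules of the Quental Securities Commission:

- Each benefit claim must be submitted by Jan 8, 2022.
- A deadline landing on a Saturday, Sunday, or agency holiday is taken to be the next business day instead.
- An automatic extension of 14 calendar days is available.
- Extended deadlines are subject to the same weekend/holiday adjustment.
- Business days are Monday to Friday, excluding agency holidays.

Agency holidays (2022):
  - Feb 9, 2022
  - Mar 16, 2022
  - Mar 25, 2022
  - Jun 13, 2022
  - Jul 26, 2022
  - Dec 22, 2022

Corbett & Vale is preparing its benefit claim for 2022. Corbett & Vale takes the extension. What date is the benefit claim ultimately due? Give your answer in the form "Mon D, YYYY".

The statutory due date is Jan 8, 2022.
Because Jan 8, 2022 is a Saturday, the deadline becomes Jan 10, 2022 (Monday).
The 14-calendar-day extension moves the deadline from Jan 10, 2022 to Jan 24, 2022.
Jan 24, 2022 falls on a Monday, which is a business day, so no adjustment is needed.
The final due date is Jan 24, 2022.

Jan 24, 2022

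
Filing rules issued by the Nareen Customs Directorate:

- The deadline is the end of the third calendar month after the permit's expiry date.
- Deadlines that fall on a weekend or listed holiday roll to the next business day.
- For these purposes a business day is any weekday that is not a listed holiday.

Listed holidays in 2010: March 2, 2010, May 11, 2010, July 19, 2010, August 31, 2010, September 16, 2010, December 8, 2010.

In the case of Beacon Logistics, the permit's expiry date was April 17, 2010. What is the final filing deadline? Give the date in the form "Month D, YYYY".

August 2, 2010

3 months after April 17, 2010 falls in July 2010; the last day of that month is July 31, 2010.
July 31, 2010 is a Saturday, so it moves to the next business day, August 2, 2010 (Monday).
Final deadline: August 2, 2010.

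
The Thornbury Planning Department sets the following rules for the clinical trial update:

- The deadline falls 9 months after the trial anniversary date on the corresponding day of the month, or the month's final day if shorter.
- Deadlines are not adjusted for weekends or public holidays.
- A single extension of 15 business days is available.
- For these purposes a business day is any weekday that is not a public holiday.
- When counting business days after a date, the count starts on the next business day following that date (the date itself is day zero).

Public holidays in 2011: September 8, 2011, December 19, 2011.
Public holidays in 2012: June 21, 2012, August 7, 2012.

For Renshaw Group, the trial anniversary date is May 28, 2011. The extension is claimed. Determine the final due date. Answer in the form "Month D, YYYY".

March 20, 2012

9 months after May 28, 2011, on the same day of the month, is February 28, 2012.
February 28, 2012 is a Tuesday; no weekend or holiday adjustment applies.
Applying the 15-business-day extension: 15 business days after February 28, 2012 is March 20, 2012.
March 20, 2012 is a Tuesday; no weekend or holiday adjustment applies.
Deadline: March 20, 2012.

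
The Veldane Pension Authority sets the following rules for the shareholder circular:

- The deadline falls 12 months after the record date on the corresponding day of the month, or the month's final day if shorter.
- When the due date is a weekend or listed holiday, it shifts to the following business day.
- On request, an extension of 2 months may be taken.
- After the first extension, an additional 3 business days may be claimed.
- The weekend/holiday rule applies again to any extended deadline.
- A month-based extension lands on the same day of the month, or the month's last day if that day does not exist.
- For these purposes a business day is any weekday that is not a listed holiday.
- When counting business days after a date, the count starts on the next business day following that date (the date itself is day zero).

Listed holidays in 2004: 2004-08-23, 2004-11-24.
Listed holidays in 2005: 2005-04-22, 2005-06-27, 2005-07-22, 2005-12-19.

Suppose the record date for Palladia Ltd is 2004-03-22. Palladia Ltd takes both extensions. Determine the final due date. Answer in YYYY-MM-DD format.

12 months from 2004-03-22 is 2005-03-22.
2005-03-22 (Tuesday) is already a business day.
Applying the 2 months extension: 2 months after 2005-03-22 is 2005-05-22.
Because 2005-05-22 is a Sunday, the deadline becomes 2005-05-23 (Monday).
Counting 3 further business days from 2005-05-23 reaches 2005-05-26.
2005-05-26 is a Thursday and not a listed holiday, so it stands.
Final deadline: 2005-05-26.

2005-05-26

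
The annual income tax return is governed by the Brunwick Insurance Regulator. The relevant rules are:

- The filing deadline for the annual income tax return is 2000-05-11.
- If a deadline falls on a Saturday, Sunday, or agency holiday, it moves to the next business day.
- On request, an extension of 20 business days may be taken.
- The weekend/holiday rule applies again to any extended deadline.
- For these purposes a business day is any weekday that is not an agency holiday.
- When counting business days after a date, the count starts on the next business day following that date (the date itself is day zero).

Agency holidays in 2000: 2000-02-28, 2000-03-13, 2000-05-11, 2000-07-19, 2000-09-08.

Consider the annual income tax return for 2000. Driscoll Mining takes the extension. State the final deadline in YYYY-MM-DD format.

Start from the fixed due date, 2000-05-11.
Because 2000-05-11 is a listed holiday, the deadline becomes 2000-05-12 (Friday).
Counting 20 further business days from 2000-05-12 reaches 2000-06-09.
Since 2000-06-09 is a Friday and not a holiday, the date is unchanged.
Deadline: 2000-06-09.

2000-06-09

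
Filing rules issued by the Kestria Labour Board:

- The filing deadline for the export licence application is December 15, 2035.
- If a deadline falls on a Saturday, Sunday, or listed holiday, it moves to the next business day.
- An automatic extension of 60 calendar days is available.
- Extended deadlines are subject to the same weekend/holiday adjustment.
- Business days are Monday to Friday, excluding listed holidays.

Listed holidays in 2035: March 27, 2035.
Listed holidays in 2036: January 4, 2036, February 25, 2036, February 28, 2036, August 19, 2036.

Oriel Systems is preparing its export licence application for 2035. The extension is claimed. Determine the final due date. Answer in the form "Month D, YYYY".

February 15, 2036

The statutory due date is December 15, 2035.
December 15, 2035 falls on a Saturday. Rolling to the next business day gives December 17, 2035, a Monday.
With the 60-day extension, December 17, 2035 becomes February 15, 2036.
February 15, 2036 (Friday) is already a business day.
The final due date is February 15, 2036.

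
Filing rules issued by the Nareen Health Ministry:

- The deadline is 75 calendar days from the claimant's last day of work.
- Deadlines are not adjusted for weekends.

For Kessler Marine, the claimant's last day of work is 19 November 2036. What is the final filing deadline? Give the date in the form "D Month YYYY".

2 February 2037

Adding 75 calendar days to 19 November 2036 gives 2 February 2037.
2 February 2037 is a Monday; no weekend or holiday adjustment applies.
The final due date is 2 February 2037.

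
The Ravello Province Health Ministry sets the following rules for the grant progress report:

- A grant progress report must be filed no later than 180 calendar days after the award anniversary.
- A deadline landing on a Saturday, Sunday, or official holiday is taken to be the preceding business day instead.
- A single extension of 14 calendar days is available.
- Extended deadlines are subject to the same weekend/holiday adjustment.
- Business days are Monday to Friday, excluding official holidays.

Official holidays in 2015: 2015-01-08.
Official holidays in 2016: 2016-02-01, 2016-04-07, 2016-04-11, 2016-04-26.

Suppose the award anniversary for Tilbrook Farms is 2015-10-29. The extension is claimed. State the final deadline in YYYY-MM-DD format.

Adding 180 calendar days to 2015-10-29 gives 2016-04-26.
Because 2016-04-26 is a listed holiday, the deadline becomes 2016-04-25 (Monday).
Applying the 14-calendar-day extension: 2016-04-25 + 14 days = 2016-05-09.
2016-05-09 falls on a Monday, which is a business day, so no adjustment is needed.
Final deadline: 2016-05-09.

2016-05-09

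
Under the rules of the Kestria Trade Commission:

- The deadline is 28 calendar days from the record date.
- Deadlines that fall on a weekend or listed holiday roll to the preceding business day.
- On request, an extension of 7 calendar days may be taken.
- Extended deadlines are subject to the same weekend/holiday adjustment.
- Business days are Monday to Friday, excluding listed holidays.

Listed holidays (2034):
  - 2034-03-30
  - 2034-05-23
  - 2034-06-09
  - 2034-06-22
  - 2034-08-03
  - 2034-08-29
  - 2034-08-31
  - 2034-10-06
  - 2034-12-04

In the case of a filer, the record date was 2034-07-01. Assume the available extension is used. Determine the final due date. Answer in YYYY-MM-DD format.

2034-08-04

Trigger date 2034-07-01 + 28 calendar days = 2034-07-29.
Because 2034-07-29 is a Saturday, the deadline becomes 2034-07-28 (Friday).
With the 7-day extension, 2034-07-28 becomes 2034-08-04.
2034-08-04 (Friday) is already a business day.
So the filing is due 2034-08-04.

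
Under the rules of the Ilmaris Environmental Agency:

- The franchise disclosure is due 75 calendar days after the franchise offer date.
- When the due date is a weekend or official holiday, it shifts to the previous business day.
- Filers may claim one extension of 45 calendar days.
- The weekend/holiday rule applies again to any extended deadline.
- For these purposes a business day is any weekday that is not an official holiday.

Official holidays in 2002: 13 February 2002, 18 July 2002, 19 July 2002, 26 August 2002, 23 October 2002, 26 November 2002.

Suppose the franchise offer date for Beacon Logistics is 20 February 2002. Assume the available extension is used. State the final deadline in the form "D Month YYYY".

Adding 75 calendar days to 20 February 2002 gives 6 May 2002.
Since 6 May 2002 is a Monday and not a holiday, the date is unchanged.
Add the 45 calendar-day extension to 6 May 2002: 20 June 2002.
20 June 2002 (Thursday) is already a business day.
So the filing is due 20 June 2002.

20 June 2002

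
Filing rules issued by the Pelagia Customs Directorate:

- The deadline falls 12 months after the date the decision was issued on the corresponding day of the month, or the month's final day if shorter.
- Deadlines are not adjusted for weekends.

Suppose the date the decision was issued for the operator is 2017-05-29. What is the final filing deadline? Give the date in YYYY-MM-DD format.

2018-05-29

12 months from 2017-05-29 is 2018-05-29.
2018-05-29 is a Tuesday; no weekend or holiday adjustment applies.
Final deadline: 2018-05-29.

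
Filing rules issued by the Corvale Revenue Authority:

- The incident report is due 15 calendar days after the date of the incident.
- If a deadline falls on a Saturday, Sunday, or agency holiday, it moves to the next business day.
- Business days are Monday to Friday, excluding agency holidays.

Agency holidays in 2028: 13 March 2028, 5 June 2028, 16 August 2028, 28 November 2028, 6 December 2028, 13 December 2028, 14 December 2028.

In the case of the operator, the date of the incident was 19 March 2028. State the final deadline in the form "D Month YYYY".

From 19 March 2028, 15 calendar days later is 3 April 2028.
3 April 2028 falls on a Monday, which is a business day, so no adjustment is needed.
Final deadline: 3 April 2028.

3 April 2028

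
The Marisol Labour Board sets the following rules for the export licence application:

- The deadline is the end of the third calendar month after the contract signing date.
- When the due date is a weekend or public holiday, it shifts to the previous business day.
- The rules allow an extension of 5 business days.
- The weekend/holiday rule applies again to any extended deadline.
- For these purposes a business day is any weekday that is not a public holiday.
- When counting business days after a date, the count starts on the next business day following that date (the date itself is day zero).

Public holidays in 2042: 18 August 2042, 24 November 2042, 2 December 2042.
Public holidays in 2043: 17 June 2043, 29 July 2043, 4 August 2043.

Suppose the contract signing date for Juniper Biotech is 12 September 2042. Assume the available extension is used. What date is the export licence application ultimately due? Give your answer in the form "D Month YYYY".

The third month after 12 September 2042 is December 2042, whose last day is 31 December 2042.
31 December 2042 (Wednesday) is already a business day.
The 5-business-day extension runs from 31 December 2042 to 7 January 2043.
Since 7 January 2043 is a Wednesday and not a holiday, the date is unchanged.
The final due date is 7 January 2043.

7 January 2043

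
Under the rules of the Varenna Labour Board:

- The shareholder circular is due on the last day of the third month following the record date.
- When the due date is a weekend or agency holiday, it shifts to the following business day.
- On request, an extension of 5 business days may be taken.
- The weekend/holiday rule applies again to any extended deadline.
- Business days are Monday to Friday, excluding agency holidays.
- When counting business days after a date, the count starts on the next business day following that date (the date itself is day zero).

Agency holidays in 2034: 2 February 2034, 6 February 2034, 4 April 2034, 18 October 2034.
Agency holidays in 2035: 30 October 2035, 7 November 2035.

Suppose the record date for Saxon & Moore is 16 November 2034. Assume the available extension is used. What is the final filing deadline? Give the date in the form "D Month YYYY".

7 March 2035

3 months after 16 November 2034 falls in February 2035; the last day of that month is 28 February 2035.
28 February 2035 is a Wednesday and not a listed holiday, so it stands.
Applying the 5-business-day extension: 5 business days after 28 February 2035 is 7 March 2035.
7 March 2035 is a Wednesday and not a listed holiday, so it stands.
Final deadline: 7 March 2035.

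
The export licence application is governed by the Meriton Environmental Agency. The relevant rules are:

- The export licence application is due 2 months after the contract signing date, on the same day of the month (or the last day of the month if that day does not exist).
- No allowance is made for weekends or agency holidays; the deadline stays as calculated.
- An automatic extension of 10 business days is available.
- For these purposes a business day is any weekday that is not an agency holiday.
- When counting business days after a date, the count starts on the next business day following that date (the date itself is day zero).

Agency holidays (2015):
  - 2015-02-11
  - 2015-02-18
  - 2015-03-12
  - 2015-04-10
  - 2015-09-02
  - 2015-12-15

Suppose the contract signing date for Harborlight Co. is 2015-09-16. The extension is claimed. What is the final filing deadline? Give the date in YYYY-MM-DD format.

2015-11-30

2 months from 2015-09-16 is 2015-11-16.
2015-11-16 falls on a Monday. The rules make no weekend/holiday allowance, so it remains 2015-11-16.
Counting 10 further business days from 2015-11-16 reaches 2015-11-30.
2015-11-30 is a Monday; no weekend or holiday adjustment applies.
Deadline: 2015-11-30.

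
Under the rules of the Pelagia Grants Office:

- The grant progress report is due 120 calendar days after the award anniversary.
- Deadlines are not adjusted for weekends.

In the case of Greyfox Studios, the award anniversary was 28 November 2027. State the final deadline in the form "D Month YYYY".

27 March 2028

From 28 November 2027, 120 calendar days later is 27 March 2028.
27 March 2028 falls on a Monday. The rules make no weekend/holiday allowance, so it remains 27 March 2028.
So the filing is due 27 March 2028.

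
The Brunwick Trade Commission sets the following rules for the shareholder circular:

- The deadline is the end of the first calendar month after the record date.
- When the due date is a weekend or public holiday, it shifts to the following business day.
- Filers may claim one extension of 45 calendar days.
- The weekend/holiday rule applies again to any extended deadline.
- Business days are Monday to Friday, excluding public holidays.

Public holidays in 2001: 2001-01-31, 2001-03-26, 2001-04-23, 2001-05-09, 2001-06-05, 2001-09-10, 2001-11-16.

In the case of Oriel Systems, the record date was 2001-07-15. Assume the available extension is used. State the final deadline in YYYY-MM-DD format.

2001-10-15

1 month after 2001-07-15 falls in August 2001; the last day of that month is 2001-08-31.
2001-08-31 is a Friday and not a listed holiday, so it stands.
The 45-calendar-day extension moves the deadline from 2001-08-31 to 2001-10-15.
Since 2001-10-15 is a Monday and not a holiday, the date is unchanged.
The final due date is 2001-10-15.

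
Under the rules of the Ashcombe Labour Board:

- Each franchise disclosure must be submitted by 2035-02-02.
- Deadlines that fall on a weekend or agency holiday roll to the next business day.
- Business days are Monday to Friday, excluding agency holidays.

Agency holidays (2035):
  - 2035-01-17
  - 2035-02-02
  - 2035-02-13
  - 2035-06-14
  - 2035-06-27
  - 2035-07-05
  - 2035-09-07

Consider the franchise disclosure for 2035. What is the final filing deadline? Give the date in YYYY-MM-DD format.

The statutory due date is 2035-02-02.
2035-02-02 falls on a listed holiday. Rolling to the next business day gives 2035-02-05, a Monday.
Final deadline: 2035-02-05.

2035-02-05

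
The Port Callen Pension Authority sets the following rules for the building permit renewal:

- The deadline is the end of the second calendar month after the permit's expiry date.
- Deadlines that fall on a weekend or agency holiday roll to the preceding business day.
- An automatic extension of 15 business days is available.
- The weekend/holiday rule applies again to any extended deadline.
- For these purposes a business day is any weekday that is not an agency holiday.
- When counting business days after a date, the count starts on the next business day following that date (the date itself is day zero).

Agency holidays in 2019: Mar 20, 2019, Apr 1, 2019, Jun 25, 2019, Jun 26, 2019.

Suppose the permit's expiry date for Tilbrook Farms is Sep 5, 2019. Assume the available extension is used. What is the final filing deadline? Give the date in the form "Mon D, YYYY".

The second month after Sep 5, 2019 is November 2019, whose last day is Nov 30, 2019.
Nov 30, 2019 is a Saturday, so it moves to the preceding business day, Nov 29, 2019 (Friday).
Applying the 15-business-day extension: 15 business days after Nov 29, 2019 is Dec 20, 2019.
Since Dec 20, 2019 is a Friday and not a holiday, the date is unchanged.
Deadline: Dec 20, 2019.

Dec 20, 2019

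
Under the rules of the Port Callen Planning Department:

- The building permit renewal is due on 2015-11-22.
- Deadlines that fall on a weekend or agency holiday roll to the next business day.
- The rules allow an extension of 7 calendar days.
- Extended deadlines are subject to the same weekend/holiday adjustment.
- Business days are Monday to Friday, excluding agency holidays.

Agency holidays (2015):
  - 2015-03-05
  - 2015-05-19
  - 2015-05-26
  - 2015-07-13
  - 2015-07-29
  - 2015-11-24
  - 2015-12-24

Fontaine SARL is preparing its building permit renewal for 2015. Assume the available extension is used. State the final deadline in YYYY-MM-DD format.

2015-11-30

Start from the fixed due date, 2015-11-22.
2015-11-22 is a Sunday; the next business day is 2015-11-23 (Monday).
Add the 7 calendar-day extension to 2015-11-23: 2015-11-30.
2015-11-30 (Monday) is already a business day.
Deadline: 2015-11-30.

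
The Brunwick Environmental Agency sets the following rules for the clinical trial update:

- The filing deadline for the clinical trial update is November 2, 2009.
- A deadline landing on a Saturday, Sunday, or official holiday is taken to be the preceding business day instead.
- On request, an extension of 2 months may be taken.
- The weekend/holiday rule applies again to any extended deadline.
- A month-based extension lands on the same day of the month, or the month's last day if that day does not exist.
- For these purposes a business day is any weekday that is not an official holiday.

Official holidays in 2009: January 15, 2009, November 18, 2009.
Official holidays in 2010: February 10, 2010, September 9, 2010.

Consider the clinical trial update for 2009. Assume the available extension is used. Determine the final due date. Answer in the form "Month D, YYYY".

January 1, 2010

The statutory due date is November 2, 2009.
November 2, 2009 is a Monday and not a listed holiday, so it stands.
Add 2 months to November 2, 2009: January 2, 2010.
January 2, 2010 is a Saturday, so it moves to the preceding business day, January 1, 2010 (Friday).
The final due date is January 1, 2010.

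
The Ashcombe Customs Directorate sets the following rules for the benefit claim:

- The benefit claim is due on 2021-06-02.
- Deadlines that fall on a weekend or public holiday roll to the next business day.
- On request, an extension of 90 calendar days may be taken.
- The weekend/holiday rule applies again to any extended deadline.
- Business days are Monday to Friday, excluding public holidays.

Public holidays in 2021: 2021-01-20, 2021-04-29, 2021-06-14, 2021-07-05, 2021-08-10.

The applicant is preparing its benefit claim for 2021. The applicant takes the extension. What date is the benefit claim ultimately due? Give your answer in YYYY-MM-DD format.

2021-08-31

Start from the fixed due date, 2021-06-02.
Since 2021-06-02 is a Wednesday and not a holiday, the date is unchanged.
Add the 90 calendar-day extension to 2021-06-02: 2021-08-31.
2021-08-31 falls on a Tuesday, which is a business day, so no adjustment is needed.
The final due date is 2021-08-31.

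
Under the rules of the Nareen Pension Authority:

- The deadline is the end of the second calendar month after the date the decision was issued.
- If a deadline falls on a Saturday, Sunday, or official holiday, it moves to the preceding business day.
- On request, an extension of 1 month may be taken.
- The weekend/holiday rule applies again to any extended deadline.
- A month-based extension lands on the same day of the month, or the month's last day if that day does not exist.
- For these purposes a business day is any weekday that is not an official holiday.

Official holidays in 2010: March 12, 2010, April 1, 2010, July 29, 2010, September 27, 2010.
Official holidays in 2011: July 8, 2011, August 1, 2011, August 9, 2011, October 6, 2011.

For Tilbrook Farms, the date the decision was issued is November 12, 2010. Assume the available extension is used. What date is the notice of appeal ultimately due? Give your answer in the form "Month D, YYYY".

2 months after November 12, 2010 falls in January 2011; the last day of that month is January 31, 2011.
Since January 31, 2011 is a Monday and not a holiday, the date is unchanged.
The 1 month extension carries January 31, 2011 to February 28, 2011 (day 31 does not exist in February, so the month's last day is used).
Since February 28, 2011 is a Monday and not a holiday, the date is unchanged.
The final due date is February 28, 2011.

February 28, 2011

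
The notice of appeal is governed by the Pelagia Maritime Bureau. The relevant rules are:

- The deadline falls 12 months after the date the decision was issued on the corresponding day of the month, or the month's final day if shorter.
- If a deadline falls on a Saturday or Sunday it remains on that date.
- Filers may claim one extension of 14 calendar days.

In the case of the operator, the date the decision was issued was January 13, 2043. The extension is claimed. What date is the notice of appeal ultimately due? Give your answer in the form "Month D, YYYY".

January 27, 2044

12 months after January 13, 2043, on the same day of the month, is January 13, 2044.
January 13, 2044 is a Wednesday; no weekend or holiday adjustment applies.
The 14-calendar-day extension moves the deadline from January 13, 2044 to January 27, 2044.
January 27, 2044 falls on a Wednesday. The rules make no weekend/holiday allowance, so it remains January 27, 2044.
Final deadline: January 27, 2044.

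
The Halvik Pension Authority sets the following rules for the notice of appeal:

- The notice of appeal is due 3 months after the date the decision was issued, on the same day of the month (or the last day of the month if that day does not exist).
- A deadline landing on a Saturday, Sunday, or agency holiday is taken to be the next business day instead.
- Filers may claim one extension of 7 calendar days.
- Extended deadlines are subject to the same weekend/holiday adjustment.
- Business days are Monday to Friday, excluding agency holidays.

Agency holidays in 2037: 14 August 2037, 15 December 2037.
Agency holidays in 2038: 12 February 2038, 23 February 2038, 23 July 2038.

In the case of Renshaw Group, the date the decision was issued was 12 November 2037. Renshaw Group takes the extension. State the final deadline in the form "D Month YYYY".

22 February 2038

3 months from 12 November 2037 is 12 February 2038.
12 February 2038 is a listed holiday; the next business day is 15 February 2038 (Monday).
Applying the 7-calendar-day extension: 15 February 2038 + 7 days = 22 February 2038.
22 February 2038 falls on a Monday, which is a business day, so no adjustment is needed.
Final deadline: 22 February 2038.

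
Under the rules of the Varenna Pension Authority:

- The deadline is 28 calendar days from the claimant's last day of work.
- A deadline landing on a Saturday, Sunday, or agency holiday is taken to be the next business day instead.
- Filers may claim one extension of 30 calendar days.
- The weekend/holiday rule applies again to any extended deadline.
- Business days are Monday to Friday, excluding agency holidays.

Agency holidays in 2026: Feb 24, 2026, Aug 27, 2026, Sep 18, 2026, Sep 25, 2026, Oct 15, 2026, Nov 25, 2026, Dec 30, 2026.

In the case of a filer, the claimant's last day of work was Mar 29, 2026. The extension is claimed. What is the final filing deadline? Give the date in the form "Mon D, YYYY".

28 calendar days after Mar 29, 2026 is Apr 26, 2026.
Apr 26, 2026 is a Sunday; the next business day is Apr 27, 2026 (Monday).
With the 30-day extension, Apr 27, 2026 becomes May 27, 2026.
May 27, 2026 is a Wednesday and not a listed holiday, so it stands.
The final due date is May 27, 2026.

May 27, 2026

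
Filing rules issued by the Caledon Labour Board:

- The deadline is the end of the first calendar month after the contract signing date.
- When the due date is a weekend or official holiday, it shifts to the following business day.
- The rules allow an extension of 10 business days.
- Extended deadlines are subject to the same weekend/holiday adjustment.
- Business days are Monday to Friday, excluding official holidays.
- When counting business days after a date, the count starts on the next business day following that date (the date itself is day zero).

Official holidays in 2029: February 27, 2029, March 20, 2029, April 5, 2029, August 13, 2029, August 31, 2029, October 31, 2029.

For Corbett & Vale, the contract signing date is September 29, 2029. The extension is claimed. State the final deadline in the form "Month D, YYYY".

1 month after September 29, 2029 falls in October 2029; the last day of that month is October 31, 2029.
Because October 31, 2029 is a listed holiday, the deadline becomes November 1, 2029 (Thursday).
Applying the 10-business-day extension: 10 business days after November 1, 2029 is November 15, 2029.
November 15, 2029 is a Thursday and not a listed holiday, so it stands.
The final due date is November 15, 2029.

November 15, 2029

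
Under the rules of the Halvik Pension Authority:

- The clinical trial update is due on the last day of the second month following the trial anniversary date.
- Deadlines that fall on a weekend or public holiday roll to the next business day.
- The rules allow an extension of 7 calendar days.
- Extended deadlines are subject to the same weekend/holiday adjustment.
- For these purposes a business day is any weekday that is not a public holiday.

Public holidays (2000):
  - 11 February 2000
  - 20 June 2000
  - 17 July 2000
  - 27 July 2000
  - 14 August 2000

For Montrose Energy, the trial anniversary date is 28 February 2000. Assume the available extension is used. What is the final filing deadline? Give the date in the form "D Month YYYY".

2 months after 28 February 2000 is April 2000; that month ends on 30 April 2000.
30 April 2000 is a Sunday, so it moves to the next business day, 1 May 2000 (Monday).
Applying the 7-calendar-day extension: 1 May 2000 + 7 days = 8 May 2000.
8 May 2000 (Monday) is already a business day.
So the filing is due 8 May 2000.

8 May 2000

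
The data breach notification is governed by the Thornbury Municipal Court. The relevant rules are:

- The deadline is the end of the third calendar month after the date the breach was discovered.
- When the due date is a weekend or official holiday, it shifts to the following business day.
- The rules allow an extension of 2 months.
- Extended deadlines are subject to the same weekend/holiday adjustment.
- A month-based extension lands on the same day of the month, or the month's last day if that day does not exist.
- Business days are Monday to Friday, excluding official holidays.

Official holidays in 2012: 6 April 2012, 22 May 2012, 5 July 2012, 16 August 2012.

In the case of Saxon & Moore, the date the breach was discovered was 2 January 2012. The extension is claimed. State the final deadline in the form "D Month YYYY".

2 July 2012

The third month after 2 January 2012 is April 2012, whose last day is 30 April 2012.
Since 30 April 2012 is a Monday and not a holiday, the date is unchanged.
Add 2 months to 30 April 2012: 30 June 2012.
30 June 2012 is a Saturday, so it moves to the next business day, 2 July 2012 (Monday).
Final deadline: 2 July 2012.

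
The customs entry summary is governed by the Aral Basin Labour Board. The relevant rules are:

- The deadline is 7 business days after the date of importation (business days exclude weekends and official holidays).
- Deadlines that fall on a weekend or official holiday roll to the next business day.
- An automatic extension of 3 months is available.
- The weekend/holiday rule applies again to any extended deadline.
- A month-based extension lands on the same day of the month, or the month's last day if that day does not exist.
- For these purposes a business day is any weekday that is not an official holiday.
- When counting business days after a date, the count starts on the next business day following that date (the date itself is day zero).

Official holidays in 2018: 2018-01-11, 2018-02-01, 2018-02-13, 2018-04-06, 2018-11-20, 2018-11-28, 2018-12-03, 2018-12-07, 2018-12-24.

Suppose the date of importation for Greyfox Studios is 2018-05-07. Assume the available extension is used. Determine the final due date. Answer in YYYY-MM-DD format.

2018-08-16

Counting 7 business days after 2018-05-07 (skipping weekends and listed holidays) reaches 2018-05-16.
2018-05-16 is a Wednesday and not a listed holiday, so it stands.
The 3 months extension carries 2018-05-16 to 2018-08-16.
2018-08-16 falls on a Thursday, which is a business day, so no adjustment is needed.
Final deadline: 2018-08-16.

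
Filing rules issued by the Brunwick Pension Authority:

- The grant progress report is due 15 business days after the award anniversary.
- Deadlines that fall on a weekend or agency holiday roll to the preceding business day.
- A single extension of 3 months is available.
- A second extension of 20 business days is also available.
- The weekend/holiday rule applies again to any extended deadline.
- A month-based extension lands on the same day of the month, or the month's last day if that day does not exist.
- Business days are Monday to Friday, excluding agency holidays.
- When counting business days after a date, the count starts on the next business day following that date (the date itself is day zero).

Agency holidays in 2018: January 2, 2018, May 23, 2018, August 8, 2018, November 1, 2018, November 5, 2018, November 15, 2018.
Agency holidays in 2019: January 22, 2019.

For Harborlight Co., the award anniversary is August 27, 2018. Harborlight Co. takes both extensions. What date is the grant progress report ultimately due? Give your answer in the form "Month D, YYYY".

Starting the day after August 27, 2018 and counting 15 business days lands on September 17, 2018.
September 17, 2018 falls on a Monday, which is a business day, so no adjustment is needed.
The 3 months extension carries September 17, 2018 to December 17, 2018.
December 17, 2018 falls on a Monday, which is a business day, so no adjustment is needed.
Counting 20 further business days from December 17, 2018 reaches January 14, 2019.
January 14, 2019 is a Monday and not a listed holiday, so it stands.
So the filing is due January 14, 2019.

January 14, 2019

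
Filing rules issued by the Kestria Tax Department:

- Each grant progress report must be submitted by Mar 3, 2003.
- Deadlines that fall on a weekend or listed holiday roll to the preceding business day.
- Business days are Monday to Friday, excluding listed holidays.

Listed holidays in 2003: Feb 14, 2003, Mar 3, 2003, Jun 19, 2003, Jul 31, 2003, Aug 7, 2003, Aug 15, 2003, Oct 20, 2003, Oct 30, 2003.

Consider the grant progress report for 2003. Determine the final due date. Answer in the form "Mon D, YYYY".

Feb 28, 2003

Start from the fixed due date, Mar 3, 2003.
Mar 3, 2003 is a listed holiday; the preceding business day is Feb 28, 2003 (Friday).
Deadline: Feb 28, 2003.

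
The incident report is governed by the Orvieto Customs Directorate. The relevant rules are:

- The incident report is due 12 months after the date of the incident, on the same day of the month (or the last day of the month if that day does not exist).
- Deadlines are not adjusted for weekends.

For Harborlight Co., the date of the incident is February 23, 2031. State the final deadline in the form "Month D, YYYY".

February 23, 2032

Moving 12 months forward from February 23, 2031 on the corresponding day gives February 23, 2032.
February 23, 2032 is a Monday; no weekend or holiday adjustment applies.
Deadline: February 23, 2032.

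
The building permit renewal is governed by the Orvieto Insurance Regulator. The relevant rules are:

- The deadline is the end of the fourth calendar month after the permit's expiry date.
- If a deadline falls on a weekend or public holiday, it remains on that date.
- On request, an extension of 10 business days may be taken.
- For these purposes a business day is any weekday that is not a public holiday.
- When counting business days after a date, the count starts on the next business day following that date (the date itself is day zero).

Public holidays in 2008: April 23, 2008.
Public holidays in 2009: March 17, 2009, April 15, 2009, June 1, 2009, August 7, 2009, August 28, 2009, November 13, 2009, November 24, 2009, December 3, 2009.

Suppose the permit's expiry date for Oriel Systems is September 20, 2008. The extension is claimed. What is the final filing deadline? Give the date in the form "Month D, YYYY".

February 13, 2009

4 months after September 20, 2008 is January 2009; that month ends on January 31, 2009.
January 31, 2009 is a Saturday; no weekend or holiday adjustment applies.
Applying the 10-business-day extension: 10 business days after January 31, 2009 is February 13, 2009.
February 13, 2009 is a Friday; no weekend or holiday adjustment applies.
The final due date is February 13, 2009.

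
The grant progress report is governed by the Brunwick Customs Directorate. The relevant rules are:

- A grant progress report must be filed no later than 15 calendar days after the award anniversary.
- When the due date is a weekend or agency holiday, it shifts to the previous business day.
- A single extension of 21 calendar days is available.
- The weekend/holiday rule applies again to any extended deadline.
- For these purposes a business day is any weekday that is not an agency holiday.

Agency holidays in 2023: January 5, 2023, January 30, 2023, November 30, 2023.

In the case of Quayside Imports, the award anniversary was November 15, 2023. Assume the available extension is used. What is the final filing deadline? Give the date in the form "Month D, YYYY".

December 20, 2023

Adding 15 calendar days to November 15, 2023 gives November 30, 2023.
Because November 30, 2023 is a listed holiday, the deadline becomes November 29, 2023 (Wednesday).
With the 21-day extension, November 29, 2023 becomes December 20, 2023.
December 20, 2023 (Wednesday) is already a business day.
Deadline: December 20, 2023.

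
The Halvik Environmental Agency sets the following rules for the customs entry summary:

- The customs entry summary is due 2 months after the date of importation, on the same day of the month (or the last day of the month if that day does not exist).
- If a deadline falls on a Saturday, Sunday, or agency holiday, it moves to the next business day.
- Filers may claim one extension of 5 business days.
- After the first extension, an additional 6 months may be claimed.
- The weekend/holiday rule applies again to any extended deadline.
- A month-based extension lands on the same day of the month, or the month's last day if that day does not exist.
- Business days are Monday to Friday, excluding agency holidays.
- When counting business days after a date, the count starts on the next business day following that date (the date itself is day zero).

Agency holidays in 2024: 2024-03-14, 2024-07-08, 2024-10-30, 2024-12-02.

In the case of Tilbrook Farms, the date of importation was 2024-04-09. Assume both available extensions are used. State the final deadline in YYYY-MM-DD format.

2024-12-17

Moving 2 months forward from 2024-04-09 on the corresponding day gives 2024-06-09.
2024-06-09 is a Sunday, so it moves to the next business day, 2024-06-10 (Monday).
The 5-business-day extension runs from 2024-06-10 to 2024-06-17.
2024-06-17 (Monday) is already a business day.
Applying the 6 months extension: 6 months after 2024-06-17 is 2024-12-17.
2024-12-17 falls on a Tuesday, which is a business day, so no adjustment is needed.
So the filing is due 2024-12-17.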